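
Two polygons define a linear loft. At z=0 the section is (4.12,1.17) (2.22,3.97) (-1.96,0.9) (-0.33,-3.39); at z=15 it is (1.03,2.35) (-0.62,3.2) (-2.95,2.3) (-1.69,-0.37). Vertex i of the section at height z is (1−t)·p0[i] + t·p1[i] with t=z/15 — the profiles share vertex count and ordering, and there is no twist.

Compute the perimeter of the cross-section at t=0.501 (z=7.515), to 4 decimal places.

Perimeter at t=0.501: 15.2270

Cross-section at t=0.501: each vertex is (1-t)·p0[i] + t·p1[i].
  v1: (1-0.501)·(4.12,1.17) + 0.501·(1.03,2.35) = (2.5719,1.7612)
  v2: (1-0.501)·(2.22,3.97) + 0.501·(-0.62,3.2) = (0.7972,3.5842)
  v3: (1-0.501)·(-1.96,0.9) + 0.501·(-2.95,2.3) = (-2.4560,1.6014)
  v4: (1-0.501)·(-0.33,-3.39) + 0.501·(-1.69,-0.37) = (-1.0114,-1.8770)
Perimeter = Σ |v_{i+1} − v_i|:
  edge 1→2: √(-1.7748² + 1.8231²) = 2.5443 (running 2.5443)
  edge 2→3: √(-3.2531² + -1.9828²) = 3.8098 (running 6.3541)
  edge 3→4: √(1.4446² + -3.4784²) = 3.7664 (running 10.1205)
  edge 4→1: √(3.5833² + 3.6382²) = 5.1065 (running 15.2270)
Perimeter = 15.2270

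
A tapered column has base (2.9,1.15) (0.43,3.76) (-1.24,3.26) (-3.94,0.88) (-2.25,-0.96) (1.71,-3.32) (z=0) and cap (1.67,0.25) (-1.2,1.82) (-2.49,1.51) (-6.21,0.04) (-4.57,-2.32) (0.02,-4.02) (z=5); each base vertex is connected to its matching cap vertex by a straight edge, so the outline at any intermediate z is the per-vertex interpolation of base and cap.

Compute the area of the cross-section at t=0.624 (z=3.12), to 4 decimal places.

Cross-section at t=0.624: each vertex is (1-t)·p0[i] + t·p1[i].
  v1: (1-0.624)·(2.9,1.15) + 0.624·(1.67,0.25) = (2.1325,0.5884)
  v2: (1-0.624)·(0.43,3.76) + 0.624·(-1.2,1.82) = (-0.5871,2.5494)
  v3: (1-0.624)·(-1.24,3.26) + 0.624·(-2.49,1.51) = (-2.0200,2.1680)
  v4: (1-0.624)·(-3.94,0.88) + 0.624·(-6.21,0.04) = (-5.3565,0.3558)
  v5: (1-0.624)·(-2.25,-0.96) + 0.624·(-4.57,-2.32) = (-3.6977,-1.8086)
  v6: (1-0.624)·(1.71,-3.32) + 0.624·(0.02,-4.02) = (0.6554,-3.7568)
Shoelace sum Σ(x_i·y_{i+1} − x_{i+1}·y_i):
  i=1: 2.1325·2.5494 − -0.5871·0.5884 = +5.7821 (running +5.7821)
  i=2: -0.5871·2.1680 − -2.0200·2.5494 = +3.8770 (running +9.6591)
  i=3: -2.0200·0.3558 − -5.3565·2.1680 = +10.8941 (running +20.5531)
  i=4: -5.3565·-1.8086 − -3.6977·0.3558 = +11.0037 (running +31.5569)
  i=5: -3.6977·-3.7568 − 0.6554·-1.8086 = +15.0769 (running +46.6338)
  i=6: 0.6554·0.5884 − 2.1325·-3.7568 = +8.3970 (running +55.0307)
Area = |Σ|/2 = |55.0307|/2 = 27.5154

Area at t=0.624: 27.5154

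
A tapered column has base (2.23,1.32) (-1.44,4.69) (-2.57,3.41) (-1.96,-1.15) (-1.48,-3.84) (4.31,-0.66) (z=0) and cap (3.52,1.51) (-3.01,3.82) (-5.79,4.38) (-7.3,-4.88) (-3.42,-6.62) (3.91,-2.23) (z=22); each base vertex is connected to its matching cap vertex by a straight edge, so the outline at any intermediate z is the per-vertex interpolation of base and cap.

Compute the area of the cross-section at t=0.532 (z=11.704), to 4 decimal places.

Cross-section at t=0.532: each vertex is (1-t)·p0[i] + t·p1[i].
  v1: (1-0.532)·(2.23,1.32) + 0.532·(3.52,1.51) = (2.9163,1.4211)
  v2: (1-0.532)·(-1.44,4.69) + 0.532·(-3.01,3.82) = (-2.2752,4.2272)
  v3: (1-0.532)·(-2.57,3.41) + 0.532·(-5.79,4.38) = (-4.2830,3.9260)
  v4: (1-0.532)·(-1.96,-1.15) + 0.532·(-7.3,-4.88) = (-4.8009,-3.1344)
  v5: (1-0.532)·(-1.48,-3.84) + 0.532·(-3.42,-6.62) = (-2.5121,-5.3190)
  v6: (1-0.532)·(4.31,-0.66) + 0.532·(3.91,-2.23) = (4.0972,-1.4952)
Shoelace sum Σ(x_i·y_{i+1} − x_{i+1}·y_i):
  i=1: 2.9163·4.2272 − -2.2752·1.4211 = +15.5609 (running +15.5609)
  i=2: -2.2752·3.9260 − -4.2830·4.2272 = +9.1724 (running +24.7333)
  i=3: -4.2830·-3.1344 − -4.8009·3.9260 = +32.2730 (running +57.0063)
  i=4: -4.8009·-5.3190 − -2.5121·-3.1344 = +17.6619 (running +74.6683)
  i=5: -2.5121·-1.4952 − 4.0972·-5.3190 = +25.5490 (running +100.2173)
  i=6: 4.0972·1.4211 − 2.9163·-1.4952 = +10.1830 (running +110.4002)
Area = |Σ|/2 = |110.4002|/2 = 55.2001

Area at t=0.532: 55.2001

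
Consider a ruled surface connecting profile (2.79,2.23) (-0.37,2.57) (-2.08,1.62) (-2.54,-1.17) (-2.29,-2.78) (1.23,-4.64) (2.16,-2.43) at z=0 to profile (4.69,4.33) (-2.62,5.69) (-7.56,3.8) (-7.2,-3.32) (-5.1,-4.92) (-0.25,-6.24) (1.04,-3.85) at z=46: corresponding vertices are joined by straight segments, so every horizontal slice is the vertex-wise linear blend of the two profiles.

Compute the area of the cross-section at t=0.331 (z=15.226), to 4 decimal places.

Area at t=0.331: 46.7726

Cross-section at t=0.331: each vertex is (1-t)·p0[i] + t·p1[i].
  v1: (1-0.331)·(2.79,2.23) + 0.331·(4.69,4.33) = (3.4189,2.9251)
  v2: (1-0.331)·(-0.37,2.57) + 0.331·(-2.62,5.69) = (-1.1148,3.6027)
  v3: (1-0.331)·(-2.08,1.62) + 0.331·(-7.56,3.8) = (-3.8939,2.3416)
  v4: (1-0.331)·(-2.54,-1.17) + 0.331·(-7.2,-3.32) = (-4.0825,-1.8817)
  v5: (1-0.331)·(-2.29,-2.78) + 0.331·(-5.1,-4.92) = (-3.2201,-3.4883)
  v6: (1-0.331)·(1.23,-4.64) + 0.331·(-0.25,-6.24) = (0.7401,-5.1696)
  v7: (1-0.331)·(2.16,-2.43) + 0.331·(1.04,-3.85) = (1.7893,-2.9000)
Shoelace sum Σ(x_i·y_{i+1} − x_{i+1}·y_i):
  i=1: 3.4189·3.6027 − -1.1148·2.9251 = +15.5781 (running +15.5781)
  i=2: -1.1148·2.3416 − -3.8939·3.6027 = +11.4183 (running +26.9964)
  i=3: -3.8939·-1.8817 − -4.0825·2.3416 = +16.8863 (running +43.8827)
  i=4: -4.0825·-3.4883 − -3.2201·-1.8817 = +8.1819 (running +52.0646)
  i=5: -3.2201·-5.1696 − 0.7401·-3.4883 = +19.2285 (running +71.2931)
  i=6: 0.7401·-2.9000 − 1.7893·-5.1696 = +7.1035 (running +78.3966)
  i=7: 1.7893·2.9251 − 3.4189·-2.9000 = +15.1487 (running +93.5453)
Area = |Σ|/2 = |93.5453|/2 = 46.7726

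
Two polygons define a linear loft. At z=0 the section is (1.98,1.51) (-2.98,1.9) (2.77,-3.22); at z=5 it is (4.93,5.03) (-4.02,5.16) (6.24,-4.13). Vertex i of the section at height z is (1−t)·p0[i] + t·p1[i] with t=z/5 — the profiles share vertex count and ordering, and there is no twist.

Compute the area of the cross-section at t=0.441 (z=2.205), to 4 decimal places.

Area at t=0.441: 22.3153

Cross-section at t=0.441: each vertex is (1-t)·p0[i] + t·p1[i].
  v1: (1-0.441)·(1.98,1.51) + 0.441·(4.93,5.03) = (3.2809,3.0623)
  v2: (1-0.441)·(-2.98,1.9) + 0.441·(-4.02,5.16) = (-3.4386,3.3377)
  v3: (1-0.441)·(2.77,-3.22) + 0.441·(6.24,-4.13) = (4.3003,-3.6213)
Shoelace sum Σ(x_i·y_{i+1} − x_{i+1}·y_i):
  i=1: 3.2809·3.3377 − -3.4386·3.0623 = +21.4809 (running +21.4809)
  i=2: -3.4386·-3.6213 − 4.3003·3.3377 = -1.9005 (running +19.5805)
  i=3: 4.3003·3.0623 − 3.2809·-3.6213 = +25.0501 (running +44.6306)
Area = |Σ|/2 = |44.6306|/2 = 22.3153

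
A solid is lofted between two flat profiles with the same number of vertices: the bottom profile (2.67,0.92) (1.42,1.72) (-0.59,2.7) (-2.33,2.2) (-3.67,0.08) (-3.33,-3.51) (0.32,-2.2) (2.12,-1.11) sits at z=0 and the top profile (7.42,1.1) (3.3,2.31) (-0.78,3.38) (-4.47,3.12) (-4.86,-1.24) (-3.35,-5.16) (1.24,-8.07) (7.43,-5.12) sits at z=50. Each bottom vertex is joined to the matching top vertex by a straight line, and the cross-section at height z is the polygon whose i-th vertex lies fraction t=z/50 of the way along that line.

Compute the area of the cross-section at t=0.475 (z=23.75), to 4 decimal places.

Cross-section at t=0.475: each vertex is (1-t)·p0[i] + t·p1[i].
  v1: (1-0.475)·(2.67,0.92) + 0.475·(7.42,1.1) = (4.9262,1.0055)
  v2: (1-0.475)·(1.42,1.72) + 0.475·(3.3,2.31) = (2.3130,2.0003)
  v3: (1-0.475)·(-0.59,2.7) + 0.475·(-0.78,3.38) = (-0.6803,3.0230)
  v4: (1-0.475)·(-2.33,2.2) + 0.475·(-4.47,3.12) = (-3.3465,2.6370)
  v5: (1-0.475)·(-3.67,0.08) + 0.475·(-4.86,-1.24) = (-4.2352,-0.5470)
  v6: (1-0.475)·(-3.33,-3.51) + 0.475·(-3.35,-5.16) = (-3.3395,-4.2938)
  v7: (1-0.475)·(0.32,-2.2) + 0.475·(1.24,-8.07) = (0.7570,-4.9883)
  v8: (1-0.475)·(2.12,-1.11) + 0.475·(7.43,-5.12) = (4.6422,-3.0148)
Shoelace sum Σ(x_i·y_{i+1} − x_{i+1}·y_i):
  i=1: 4.9262·2.0003 − 2.3130·1.0055 = +7.5280 (running +7.5280)
  i=2: 2.3130·3.0230 − -0.6803·2.0003 = +8.3529 (running +15.8809)
  i=3: -0.6803·2.6370 − -3.3465·3.0230 = +8.3227 (running +24.2035)
  i=4: -3.3465·-0.5470 − -4.2352·2.6370 = +12.9989 (running +37.2024)
  i=5: -4.2352·-4.2938 − -3.3395·-0.5470 = +16.3584 (running +53.5608)
  i=6: -3.3395·-4.9883 − 0.7570·-4.2938 = +19.9086 (running +73.4694)
  i=7: 0.7570·-3.0148 − 4.6422·-4.9883 = +20.8745 (running +94.3440)
  i=8: 4.6422·1.0055 − 4.9262·-3.0148 = +19.5192 (running +113.8632)
Area = |Σ|/2 = |113.8632|/2 = 56.9316

Area at t=0.475: 56.9316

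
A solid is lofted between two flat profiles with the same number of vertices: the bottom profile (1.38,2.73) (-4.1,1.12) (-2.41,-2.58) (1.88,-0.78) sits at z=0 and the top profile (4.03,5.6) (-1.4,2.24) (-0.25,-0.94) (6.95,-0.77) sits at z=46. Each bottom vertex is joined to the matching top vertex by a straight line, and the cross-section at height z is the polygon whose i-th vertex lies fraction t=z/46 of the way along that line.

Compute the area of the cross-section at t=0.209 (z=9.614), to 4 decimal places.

Area at t=0.209: 22.1736

Cross-section at t=0.209: each vertex is (1-t)·p0[i] + t·p1[i].
  v1: (1-0.209)·(1.38,2.73) + 0.209·(4.03,5.6) = (1.9339,3.3298)
  v2: (1-0.209)·(-4.1,1.12) + 0.209·(-1.4,2.24) = (-3.5357,1.3541)
  v3: (1-0.209)·(-2.41,-2.58) + 0.209·(-0.25,-0.94) = (-1.9586,-2.2372)
  v4: (1-0.209)·(1.88,-0.78) + 0.209·(6.95,-0.77) = (2.9396,-0.7779)
Shoelace sum Σ(x_i·y_{i+1} − x_{i+1}·y_i):
  i=1: 1.9339·1.3541 − -3.5357·3.3298 = +14.3919 (running +14.3919)
  i=2: -3.5357·-2.2372 − -1.9586·1.3541 = +10.5623 (running +24.9541)
  i=3: -1.9586·-0.7779 − 2.9396·-2.2372 = +8.1002 (running +33.0544)
  i=4: 2.9396·3.3298 − 1.9339·-0.7779 = +11.2928 (running +44.3472)
Area = |Σ|/2 = |44.3472|/2 = 22.1736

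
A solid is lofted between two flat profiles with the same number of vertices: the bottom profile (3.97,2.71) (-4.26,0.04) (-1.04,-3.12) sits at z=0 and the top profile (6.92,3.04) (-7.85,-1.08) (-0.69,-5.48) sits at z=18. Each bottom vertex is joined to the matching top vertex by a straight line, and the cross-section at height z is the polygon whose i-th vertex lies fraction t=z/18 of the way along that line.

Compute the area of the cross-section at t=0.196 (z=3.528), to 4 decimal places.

Area at t=0.196: 22.0815

Cross-section at t=0.196: each vertex is (1-t)·p0[i] + t·p1[i].
  v1: (1-0.196)·(3.97,2.71) + 0.196·(6.92,3.04) = (4.5482,2.7747)
  v2: (1-0.196)·(-4.26,0.04) + 0.196·(-7.85,-1.08) = (-4.9636,-0.1795)
  v3: (1-0.196)·(-1.04,-3.12) + 0.196·(-0.69,-5.48) = (-0.9714,-3.5826)
Shoelace sum Σ(x_i·y_{i+1} − x_{i+1}·y_i):
  i=1: 4.5482·-0.1795 − -4.9636·2.7747 = +12.9560 (running +12.9560)
  i=2: -4.9636·-3.5826 − -0.9714·-0.1795 = +17.6082 (running +30.5642)
  i=3: -0.9714·2.7747 − 4.5482·-3.5826 = +13.5989 (running +44.1630)
Area = |Σ|/2 = |44.1630|/2 = 22.0815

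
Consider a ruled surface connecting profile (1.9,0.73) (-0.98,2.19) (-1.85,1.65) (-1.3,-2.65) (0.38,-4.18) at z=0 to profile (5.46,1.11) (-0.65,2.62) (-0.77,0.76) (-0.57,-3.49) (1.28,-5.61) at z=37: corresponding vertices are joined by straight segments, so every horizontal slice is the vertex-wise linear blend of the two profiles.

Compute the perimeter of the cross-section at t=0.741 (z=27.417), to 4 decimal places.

Perimeter at t=0.741: 21.1354

Cross-section at t=0.741: each vertex is (1-t)·p0[i] + t·p1[i].
  v1: (1-0.741)·(1.9,0.73) + 0.741·(5.46,1.11) = (4.5380,1.0116)
  v2: (1-0.741)·(-0.98,2.19) + 0.741·(-0.65,2.62) = (-0.7355,2.5086)
  v3: (1-0.741)·(-1.85,1.65) + 0.741·(-0.77,0.76) = (-1.0497,0.9905)
  v4: (1-0.741)·(-1.3,-2.65) + 0.741·(-0.57,-3.49) = (-0.7591,-3.2724)
  v5: (1-0.741)·(0.38,-4.18) + 0.741·(1.28,-5.61) = (1.0469,-5.2396)
Perimeter = Σ |v_{i+1} − v_i|:
  edge 1→2: √(-5.2734² + 1.4970²) = 5.4818 (running 5.4818)
  edge 2→3: √(-0.3142² + -1.5181²) = 1.5503 (running 7.0321)
  edge 3→4: √(0.2907² + -4.2630²) = 4.2728 (running 11.3050)
  edge 4→5: √(1.8060² + -1.9672²) = 2.6705 (running 13.9754)
  edge 5→1: √(3.4911² + 6.2512²) = 7.1600 (running 21.1354)
Perimeter = 21.1354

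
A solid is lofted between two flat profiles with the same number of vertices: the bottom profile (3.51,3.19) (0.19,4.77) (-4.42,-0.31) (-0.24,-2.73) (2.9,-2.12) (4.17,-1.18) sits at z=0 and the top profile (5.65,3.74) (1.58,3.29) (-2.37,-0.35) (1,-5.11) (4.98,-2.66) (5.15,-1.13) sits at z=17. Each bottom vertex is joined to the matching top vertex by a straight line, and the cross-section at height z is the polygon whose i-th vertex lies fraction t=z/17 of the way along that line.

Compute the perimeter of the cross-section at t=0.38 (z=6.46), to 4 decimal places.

Perimeter at t=0.38: 24.7835

Cross-section at t=0.38: each vertex is (1-t)·p0[i] + t·p1[i].
  v1: (1-0.38)·(3.51,3.19) + 0.38·(5.65,3.74) = (4.3232,3.3990)
  v2: (1-0.38)·(0.19,4.77) + 0.38·(1.58,3.29) = (0.7182,4.2076)
  v3: (1-0.38)·(-4.42,-0.31) + 0.38·(-2.37,-0.35) = (-3.6410,-0.3252)
  v4: (1-0.38)·(-0.24,-2.73) + 0.38·(1,-5.11) = (0.2312,-3.6344)
  v5: (1-0.38)·(2.9,-2.12) + 0.38·(4.98,-2.66) = (3.6904,-2.3252)
  v6: (1-0.38)·(4.17,-1.18) + 0.38·(5.15,-1.13) = (4.5424,-1.1610)
Perimeter = Σ |v_{i+1} − v_i|:
  edge 1→2: √(-3.6050² + 0.8086²) = 3.6946 (running 3.6946)
  edge 2→3: √(-4.3592² + -4.5328²) = 6.2888 (running 9.9834)
  edge 3→4: √(3.8722² + -3.3092²) = 5.0936 (running 15.0770)
  edge 4→5: √(3.4592² + 1.3092²) = 3.6987 (running 18.7756)
  edge 5→6: √(0.8520² + 1.1642²) = 1.4427 (running 20.2183)
  edge 6→1: √(-0.2192² + 4.5600²) = 4.5653 (running 24.7835)
Perimeter = 24.7835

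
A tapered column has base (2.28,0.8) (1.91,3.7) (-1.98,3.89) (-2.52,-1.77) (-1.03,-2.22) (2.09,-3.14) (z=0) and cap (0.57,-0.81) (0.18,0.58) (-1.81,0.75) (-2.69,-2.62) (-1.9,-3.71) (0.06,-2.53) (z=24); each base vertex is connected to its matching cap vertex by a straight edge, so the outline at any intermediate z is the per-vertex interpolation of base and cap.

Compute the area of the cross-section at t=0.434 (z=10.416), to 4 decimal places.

Area at t=0.434: 19.0029

Cross-section at t=0.434: each vertex is (1-t)·p0[i] + t·p1[i].
  v1: (1-0.434)·(2.28,0.8) + 0.434·(0.57,-0.81) = (1.5379,0.1013)
  v2: (1-0.434)·(1.91,3.7) + 0.434·(0.18,0.58) = (1.1592,2.3459)
  v3: (1-0.434)·(-1.98,3.89) + 0.434·(-1.81,0.75) = (-1.9062,2.5272)
  v4: (1-0.434)·(-2.52,-1.77) + 0.434·(-2.69,-2.62) = (-2.5938,-2.1389)
  v5: (1-0.434)·(-1.03,-2.22) + 0.434·(-1.9,-3.71) = (-1.4076,-2.8667)
  v6: (1-0.434)·(2.09,-3.14) + 0.434·(0.06,-2.53) = (1.2090,-2.8753)
Shoelace sum Σ(x_i·y_{i+1} − x_{i+1}·y_i):
  i=1: 1.5379·2.3459 − 1.1592·0.1013 = +3.4903 (running +3.4903)
  i=2: 1.1592·2.5272 − -1.9062·2.3459 = +7.4014 (running +10.8917)
  i=3: -1.9062·-2.1389 − -2.5938·2.5272 = +10.6323 (running +21.5240)
  i=4: -2.5938·-2.8667 − -1.4076·-2.1389 = +4.4248 (running +25.9488)
  i=5: -1.4076·-2.8753 − 1.2090·-2.8667 = +7.5129 (running +33.4617)
  i=6: 1.2090·0.1013 − 1.5379·-2.8753 = +4.5442 (running +38.0059)
Area = |Σ|/2 = |38.0059|/2 = 19.0029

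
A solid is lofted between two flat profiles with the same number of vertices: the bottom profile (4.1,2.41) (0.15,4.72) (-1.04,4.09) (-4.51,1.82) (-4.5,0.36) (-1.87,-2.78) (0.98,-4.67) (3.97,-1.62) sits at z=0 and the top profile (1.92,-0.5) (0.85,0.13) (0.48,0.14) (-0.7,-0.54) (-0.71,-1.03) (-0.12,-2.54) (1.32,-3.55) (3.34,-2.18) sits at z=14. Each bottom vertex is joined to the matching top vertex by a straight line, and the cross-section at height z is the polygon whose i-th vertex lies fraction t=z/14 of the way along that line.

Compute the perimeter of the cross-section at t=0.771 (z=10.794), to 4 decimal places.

Perimeter at t=0.771: 14.8969

Cross-section at t=0.771: each vertex is (1-t)·p0[i] + t·p1[i].
  v1: (1-0.771)·(4.1,2.41) + 0.771·(1.92,-0.5) = (2.4192,0.1664)
  v2: (1-0.771)·(0.15,4.72) + 0.771·(0.85,0.13) = (0.6897,1.1811)
  v3: (1-0.771)·(-1.04,4.09) + 0.771·(0.48,0.14) = (0.1319,1.0445)
  v4: (1-0.771)·(-4.51,1.82) + 0.771·(-0.7,-0.54) = (-1.5725,0.0004)
  v5: (1-0.771)·(-4.5,0.36) + 0.771·(-0.71,-1.03) = (-1.5779,-0.7117)
  v6: (1-0.771)·(-1.87,-2.78) + 0.771·(-0.12,-2.54) = (-0.5208,-2.5950)
  v7: (1-0.771)·(0.98,-4.67) + 0.771·(1.32,-3.55) = (1.2421,-3.8065)
  v8: (1-0.771)·(3.97,-1.62) + 0.771·(3.34,-2.18) = (3.4843,-2.0518)
Perimeter = Σ |v_{i+1} − v_i|:
  edge 1→2: √(-1.7295² + 1.0147²) = 2.0052 (running 2.0052)
  edge 2→3: √(-0.5578² + -0.1366²) = 0.5743 (running 2.5795)
  edge 3→4: √(-1.7044² + -1.0441²) = 1.9988 (running 4.5783)
  edge 4→5: √(-0.0054² + -0.7121²) = 0.7122 (running 5.2904)
  edge 5→6: √(1.0572² + -1.8833²) = 2.1597 (running 7.4501)
  edge 6→7: √(1.7629² + -1.2115²) = 2.1391 (running 9.5892)
  edge 7→8: √(2.2421² + 1.7547²) = 2.8471 (running 12.4363)
  edge 8→1: √(-1.0650² + 2.2182²) = 2.4606 (running 14.8969)
Perimeter = 14.8969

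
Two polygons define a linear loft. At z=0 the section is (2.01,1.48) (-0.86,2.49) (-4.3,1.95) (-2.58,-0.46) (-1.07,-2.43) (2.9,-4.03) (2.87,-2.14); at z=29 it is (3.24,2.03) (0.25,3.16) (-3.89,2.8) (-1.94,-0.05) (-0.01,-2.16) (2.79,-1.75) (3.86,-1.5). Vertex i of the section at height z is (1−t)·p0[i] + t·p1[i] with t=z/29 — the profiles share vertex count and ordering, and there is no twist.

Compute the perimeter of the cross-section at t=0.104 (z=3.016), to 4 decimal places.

Perimeter at t=0.104: 21.6615

Cross-section at t=0.104: each vertex is (1-t)·p0[i] + t·p1[i].
  v1: (1-0.104)·(2.01,1.48) + 0.104·(3.24,2.03) = (2.1379,1.5372)
  v2: (1-0.104)·(-0.86,2.49) + 0.104·(0.25,3.16) = (-0.7446,2.5597)
  v3: (1-0.104)·(-4.3,1.95) + 0.104·(-3.89,2.8) = (-4.2574,2.0384)
  v4: (1-0.104)·(-2.58,-0.46) + 0.104·(-1.94,-0.05) = (-2.5134,-0.4174)
  v5: (1-0.104)·(-1.07,-2.43) + 0.104·(-0.01,-2.16) = (-0.9598,-2.4019)
  v6: (1-0.104)·(2.9,-4.03) + 0.104·(2.79,-1.75) = (2.8886,-3.7929)
  v7: (1-0.104)·(2.87,-2.14) + 0.104·(3.86,-1.5) = (2.9730,-2.0734)
Perimeter = Σ |v_{i+1} − v_i|:
  edge 1→2: √(-2.8825² + 1.0225²) = 3.0585 (running 3.0585)
  edge 2→3: √(-3.5128² + -0.5213²) = 3.5513 (running 6.6097)
  edge 3→4: √(1.7439² + -2.4558²) = 3.0120 (running 9.6217)
  edge 4→5: √(1.5537² + -1.9846²) = 2.5204 (running 12.1421)
  edge 5→6: √(3.8483² + -1.3910²) = 4.0920 (running 16.2341)
  edge 6→7: √(0.0844² + 1.7194²) = 1.7215 (running 17.9556)
  edge 7→1: √(-0.8350² + 3.6106²) = 3.7059 (running 21.6615)
Perimeter = 21.6615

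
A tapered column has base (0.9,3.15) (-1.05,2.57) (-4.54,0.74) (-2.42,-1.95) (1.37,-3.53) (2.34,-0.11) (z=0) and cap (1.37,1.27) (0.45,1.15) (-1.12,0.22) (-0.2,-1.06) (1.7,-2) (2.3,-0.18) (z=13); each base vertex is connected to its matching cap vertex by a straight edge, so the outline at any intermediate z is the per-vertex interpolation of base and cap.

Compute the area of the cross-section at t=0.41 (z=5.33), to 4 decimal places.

Area at t=0.41: 16.9843

Cross-section at t=0.41: each vertex is (1-t)·p0[i] + t·p1[i].
  v1: (1-0.41)·(0.9,3.15) + 0.41·(1.37,1.27) = (1.0927,2.3792)
  v2: (1-0.41)·(-1.05,2.57) + 0.41·(0.45,1.15) = (-0.4350,1.9878)
  v3: (1-0.41)·(-4.54,0.74) + 0.41·(-1.12,0.22) = (-3.1378,0.5268)
  v4: (1-0.41)·(-2.42,-1.95) + 0.41·(-0.2,-1.06) = (-1.5098,-1.5851)
  v5: (1-0.41)·(1.37,-3.53) + 0.41·(1.7,-2) = (1.5053,-2.9027)
  v6: (1-0.41)·(2.34,-0.11) + 0.41·(2.3,-0.18) = (2.3236,-0.1387)
Shoelace sum Σ(x_i·y_{i+1} − x_{i+1}·y_i):
  i=1: 1.0927·1.9878 − -0.4350·2.3792 = +3.2070 (running +3.2070)
  i=2: -0.4350·0.5268 − -3.1378·1.9878 = +6.0082 (running +9.2152)
  i=3: -3.1378·-1.5851 − -1.5098·0.5268 = +5.7691 (running +14.9843)
  i=4: -1.5098·-2.9027 − 1.5053·-1.5851 = +6.7685 (running +21.7528)
  i=5: 1.5053·-0.1387 − 2.3236·-2.9027 = +6.5359 (running +28.2887)
  i=6: 2.3236·2.3792 − 1.0927·-0.1387 = +5.6799 (running +33.9686)
Area = |Σ|/2 = |33.9686|/2 = 16.9843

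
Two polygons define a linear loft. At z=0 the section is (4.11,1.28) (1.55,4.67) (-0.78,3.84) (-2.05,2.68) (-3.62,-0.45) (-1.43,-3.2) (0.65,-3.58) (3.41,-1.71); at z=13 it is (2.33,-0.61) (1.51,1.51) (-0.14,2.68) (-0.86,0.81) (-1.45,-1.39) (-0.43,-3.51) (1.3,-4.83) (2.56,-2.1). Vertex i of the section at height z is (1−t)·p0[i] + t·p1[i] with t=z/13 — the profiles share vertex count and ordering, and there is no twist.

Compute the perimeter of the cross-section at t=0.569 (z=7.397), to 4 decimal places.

Cross-section at t=0.569: each vertex is (1-t)·p0[i] + t·p1[i].
  v1: (1-0.569)·(4.11,1.28) + 0.569·(2.33,-0.61) = (3.0972,0.2046)
  v2: (1-0.569)·(1.55,4.67) + 0.569·(1.51,1.51) = (1.5272,2.8720)
  v3: (1-0.569)·(-0.78,3.84) + 0.569·(-0.14,2.68) = (-0.4158,3.1800)
  v4: (1-0.569)·(-2.05,2.68) + 0.569·(-0.86,0.81) = (-1.3729,1.6160)
  v5: (1-0.569)·(-3.62,-0.45) + 0.569·(-1.45,-1.39) = (-2.3853,-0.9849)
  v6: (1-0.569)·(-1.43,-3.2) + 0.569·(-0.43,-3.51) = (-0.8610,-3.3764)
  v7: (1-0.569)·(0.65,-3.58) + 0.569·(1.3,-4.83) = (1.0198,-4.2912)
  v8: (1-0.569)·(3.41,-1.71) + 0.569·(2.56,-2.1) = (2.9264,-1.9319)
Perimeter = Σ |v_{i+1} − v_i|:
  edge 1→2: √(-1.5699² + 2.6674²) = 3.0951 (running 3.0951)
  edge 2→3: √(-1.9431² + 0.3080²) = 1.9673 (running 5.0624)
  edge 3→4: √(-0.9570² + -1.5640²) = 1.8336 (running 6.8960)
  edge 4→5: √(-1.0124² + -2.6008²) = 2.7909 (running 9.6869)
  edge 5→6: √(1.5243² + -2.3915²) = 2.8360 (running 12.5229)
  edge 6→7: √(1.8808² + -0.9149²) = 2.0915 (running 14.6145)
  edge 7→8: √(1.9065² + 2.3593²) = 3.0334 (running 17.6478)
  edge 8→1: √(0.1708² + 2.1365²) = 2.1433 (running 19.7911)
Perimeter = 19.7911

Perimeter at t=0.569: 19.7911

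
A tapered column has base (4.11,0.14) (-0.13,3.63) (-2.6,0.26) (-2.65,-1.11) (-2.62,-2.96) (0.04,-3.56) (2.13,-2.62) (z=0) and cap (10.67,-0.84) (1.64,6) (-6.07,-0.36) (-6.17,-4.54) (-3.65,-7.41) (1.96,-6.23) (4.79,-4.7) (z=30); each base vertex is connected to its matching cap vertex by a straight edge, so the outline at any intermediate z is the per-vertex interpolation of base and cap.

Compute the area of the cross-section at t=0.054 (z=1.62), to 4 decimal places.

Cross-section at t=0.054: each vertex is (1-t)·p0[i] + t·p1[i].
  v1: (1-0.054)·(4.11,0.14) + 0.054·(10.67,-0.84) = (4.4642,0.0871)
  v2: (1-0.054)·(-0.13,3.63) + 0.054·(1.64,6) = (-0.0344,3.7580)
  v3: (1-0.054)·(-2.6,0.26) + 0.054·(-6.07,-0.36) = (-2.7874,0.2265)
  v4: (1-0.054)·(-2.65,-1.11) + 0.054·(-6.17,-4.54) = (-2.8401,-1.2952)
  v5: (1-0.054)·(-2.62,-2.96) + 0.054·(-3.65,-7.41) = (-2.6756,-3.2003)
  v6: (1-0.054)·(0.04,-3.56) + 0.054·(1.96,-6.23) = (0.1437,-3.7042)
  v7: (1-0.054)·(2.13,-2.62) + 0.054·(4.79,-4.7) = (2.2736,-2.7323)
Shoelace sum Σ(x_i·y_{i+1} − x_{i+1}·y_i):
  i=1: 4.4642·3.7580 − -0.0344·0.0871 = +16.7795 (running +16.7795)
  i=2: -0.0344·0.2265 − -2.7874·3.7580 = +10.4671 (running +27.2466)
  i=3: -2.7874·-1.2952 − -2.8401·0.2265 = +4.2536 (running +31.5002)
  i=4: -2.8401·-3.2003 − -2.6756·-1.2952 = +5.6236 (running +37.1238)
  i=5: -2.6756·-3.7042 − 0.1437·-3.2003 = +10.3708 (running +47.4946)
  i=6: 0.1437·-2.7323 − 2.2736·-3.7042 = +8.0294 (running +55.5240)
  i=7: 2.2736·0.0871 − 4.4642·-2.7323 = +12.3957 (running +67.9198)
Area = |Σ|/2 = |67.9198|/2 = 33.9599

Area at t=0.054: 33.9599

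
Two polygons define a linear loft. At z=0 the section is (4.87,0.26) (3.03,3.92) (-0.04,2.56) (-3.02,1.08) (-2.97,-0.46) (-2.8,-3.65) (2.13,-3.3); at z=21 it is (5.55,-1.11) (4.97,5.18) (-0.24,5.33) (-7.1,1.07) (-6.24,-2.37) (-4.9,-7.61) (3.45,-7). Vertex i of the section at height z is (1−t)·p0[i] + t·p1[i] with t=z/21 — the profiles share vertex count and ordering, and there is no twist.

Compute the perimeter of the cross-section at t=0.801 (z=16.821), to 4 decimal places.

Perimeter at t=0.801: 39.3935

Cross-section at t=0.801: each vertex is (1-t)·p0[i] + t·p1[i].
  v1: (1-0.801)·(4.87,0.26) + 0.801·(5.55,-1.11) = (5.4147,-0.8374)
  v2: (1-0.801)·(3.03,3.92) + 0.801·(4.97,5.18) = (4.5839,4.9293)
  v3: (1-0.801)·(-0.04,2.56) + 0.801·(-0.24,5.33) = (-0.2002,4.7788)
  v4: (1-0.801)·(-3.02,1.08) + 0.801·(-7.1,1.07) = (-6.2881,1.0720)
  v5: (1-0.801)·(-2.97,-0.46) + 0.801·(-6.24,-2.37) = (-5.5893,-1.9899)
  v6: (1-0.801)·(-2.8,-3.65) + 0.801·(-4.9,-7.61) = (-4.4821,-6.8220)
  v7: (1-0.801)·(2.13,-3.3) + 0.801·(3.45,-7) = (3.1873,-6.2637)
Perimeter = Σ |v_{i+1} − v_i|:
  edge 1→2: √(-0.8307² + 5.7666²) = 5.8262 (running 5.8262)
  edge 2→3: √(-4.7841² + -0.1505²) = 4.7865 (running 10.6127)
  edge 3→4: √(-6.0879² + -3.7068²) = 7.1276 (running 17.7403)
  edge 4→5: √(0.6988² + -3.0619²) = 3.1406 (running 20.8809)
  edge 5→6: √(1.1072² + -4.8321²) = 4.9573 (running 25.8382)
  edge 6→7: √(7.6694² + 0.5583²) = 7.6897 (running 33.5279)
  edge 7→1: √(2.2274² + 5.4263²) = 5.8657 (running 39.3935)
Perimeter = 39.3935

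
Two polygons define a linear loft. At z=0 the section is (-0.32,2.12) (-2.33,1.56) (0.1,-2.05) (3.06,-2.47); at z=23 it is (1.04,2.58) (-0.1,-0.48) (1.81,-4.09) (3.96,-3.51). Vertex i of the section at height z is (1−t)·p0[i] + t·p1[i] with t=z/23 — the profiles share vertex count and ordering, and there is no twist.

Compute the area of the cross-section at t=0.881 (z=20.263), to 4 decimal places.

Area at t=0.881: 12.2937

Cross-section at t=0.881: each vertex is (1-t)·p0[i] + t·p1[i].
  v1: (1-0.881)·(-0.32,2.12) + 0.881·(1.04,2.58) = (0.8782,2.5253)
  v2: (1-0.881)·(-2.33,1.56) + 0.881·(-0.1,-0.48) = (-0.3654,-0.2372)
  v3: (1-0.881)·(0.1,-2.05) + 0.881·(1.81,-4.09) = (1.6065,-3.8472)
  v4: (1-0.881)·(3.06,-2.47) + 0.881·(3.96,-3.51) = (3.8529,-3.3862)
Shoelace sum Σ(x_i·y_{i+1} − x_{i+1}·y_i):
  i=1: 0.8782·-0.2372 − -0.3654·2.5253 = +0.7143 (running +0.7143)
  i=2: -0.3654·-3.8472 − 1.6065·-0.2372 = +1.7868 (running +2.5011)
  i=3: 1.6065·-3.3862 − 3.8529·-3.8472 = +9.3830 (running +11.8841)
  i=4: 3.8529·2.5253 − 0.8782·-3.3862 = +12.7032 (running +24.5874)
Area = |Σ|/2 = |24.5874|/2 = 12.2937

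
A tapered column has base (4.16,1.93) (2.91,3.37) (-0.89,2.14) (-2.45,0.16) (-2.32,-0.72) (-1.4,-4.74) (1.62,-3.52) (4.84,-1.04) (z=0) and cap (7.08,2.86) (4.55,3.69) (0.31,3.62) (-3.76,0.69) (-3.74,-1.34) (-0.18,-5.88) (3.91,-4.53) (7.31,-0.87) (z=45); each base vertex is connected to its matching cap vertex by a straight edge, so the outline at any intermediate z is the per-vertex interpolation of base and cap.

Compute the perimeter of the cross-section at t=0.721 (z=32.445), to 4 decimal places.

Perimeter at t=0.721: 30.0302

Cross-section at t=0.721: each vertex is (1-t)·p0[i] + t·p1[i].
  v1: (1-0.721)·(4.16,1.93) + 0.721·(7.08,2.86) = (6.2653,2.6005)
  v2: (1-0.721)·(2.91,3.37) + 0.721·(4.55,3.69) = (4.0924,3.6007)
  v3: (1-0.721)·(-0.89,2.14) + 0.721·(0.31,3.62) = (-0.0248,3.2071)
  v4: (1-0.721)·(-2.45,0.16) + 0.721·(-3.76,0.69) = (-3.3945,0.5421)
  v5: (1-0.721)·(-2.32,-0.72) + 0.721·(-3.74,-1.34) = (-3.3438,-1.1670)
  v6: (1-0.721)·(-1.4,-4.74) + 0.721·(-0.18,-5.88) = (-0.5204,-5.5619)
  v7: (1-0.721)·(1.62,-3.52) + 0.721·(3.91,-4.53) = (3.2711,-4.2482)
  v8: (1-0.721)·(4.84,-1.04) + 0.721·(7.31,-0.87) = (6.6209,-0.9174)
Perimeter = Σ |v_{i+1} − v_i|:
  edge 1→2: √(-2.1729² + 1.0002²) = 2.3920 (running 2.3920)
  edge 2→3: √(-4.1172² + -0.3936²) = 4.1360 (running 6.5280)
  edge 3→4: √(-3.3697² + -2.6650²) = 4.2961 (running 10.8242)
  edge 4→5: √(0.0507² + -1.7091²) = 1.7099 (running 12.5341)
  edge 5→6: √(2.8234² + -4.3949²) = 5.2237 (running 17.7578)
  edge 6→7: √(3.7915² + 1.3137²) = 4.0126 (running 21.7704)
  edge 7→8: √(3.3498² + 3.3308²) = 4.7239 (running 26.4943)
  edge 8→1: √(-0.3556² + 3.5180²) = 3.5359 (running 30.0302)
Perimeter = 30.0302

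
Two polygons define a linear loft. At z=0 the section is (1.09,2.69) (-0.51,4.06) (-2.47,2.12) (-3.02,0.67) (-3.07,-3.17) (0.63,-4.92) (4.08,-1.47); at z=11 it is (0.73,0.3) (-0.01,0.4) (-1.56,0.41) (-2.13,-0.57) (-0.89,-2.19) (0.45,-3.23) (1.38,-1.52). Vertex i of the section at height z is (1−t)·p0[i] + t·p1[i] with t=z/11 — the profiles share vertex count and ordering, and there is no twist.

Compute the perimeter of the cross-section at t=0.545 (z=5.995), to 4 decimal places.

Cross-section at t=0.545: each vertex is (1-t)·p0[i] + t·p1[i].
  v1: (1-0.545)·(1.09,2.69) + 0.545·(0.73,0.3) = (0.8938,1.3874)
  v2: (1-0.545)·(-0.51,4.06) + 0.545·(-0.01,0.4) = (-0.2375,2.0653)
  v3: (1-0.545)·(-2.47,2.12) + 0.545·(-1.56,0.41) = (-1.9741,1.1881)
  v4: (1-0.545)·(-3.02,0.67) + 0.545·(-2.13,-0.57) = (-2.5349,-0.0058)
  v5: (1-0.545)·(-3.07,-3.17) + 0.545·(-0.89,-2.19) = (-1.8819,-2.6359)
  v6: (1-0.545)·(0.63,-4.92) + 0.545·(0.45,-3.23) = (0.5319,-3.9989)
  v7: (1-0.545)·(4.08,-1.47) + 0.545·(1.38,-1.52) = (2.6085,-1.4972)
Perimeter = Σ |v_{i+1} − v_i|:
  edge 1→2: √(-1.1313² + 0.6778²) = 1.3188 (running 1.3188)
  edge 2→3: √(-1.7366² + -0.8772²) = 1.9456 (running 3.2644)
  edge 3→4: √(-0.5609² + -1.1939²) = 1.3190 (running 4.5834)
  edge 4→5: √(0.6531² + -2.6301²) = 2.7100 (running 7.2934)
  edge 5→6: √(2.4138² + -1.3630²) = 2.7721 (running 10.0655)
  edge 6→7: √(2.0766² + 2.5017²) = 3.2513 (running 13.3167)
  edge 7→1: √(-1.7147² + 2.8847²) = 3.3558 (running 16.6726)
Perimeter = 16.6726

Perimeter at t=0.545: 16.6726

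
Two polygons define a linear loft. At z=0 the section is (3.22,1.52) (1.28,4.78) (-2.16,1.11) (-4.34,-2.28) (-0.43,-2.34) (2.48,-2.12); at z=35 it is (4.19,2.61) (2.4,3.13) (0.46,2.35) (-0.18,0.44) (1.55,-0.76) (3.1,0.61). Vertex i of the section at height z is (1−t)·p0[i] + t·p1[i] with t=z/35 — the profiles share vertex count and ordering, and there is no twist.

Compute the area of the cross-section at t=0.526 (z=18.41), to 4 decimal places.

Cross-section at t=0.526: each vertex is (1-t)·p0[i] + t·p1[i].
  v1: (1-0.526)·(3.22,1.52) + 0.526·(4.19,2.61) = (3.7302,2.0933)
  v2: (1-0.526)·(1.28,4.78) + 0.526·(2.4,3.13) = (1.8691,3.9121)
  v3: (1-0.526)·(-2.16,1.11) + 0.526·(0.46,2.35) = (-0.7819,1.7622)
  v4: (1-0.526)·(-4.34,-2.28) + 0.526·(-0.18,0.44) = (-2.1518,-0.8493)
  v5: (1-0.526)·(-0.43,-2.34) + 0.526·(1.55,-0.76) = (0.6115,-1.5089)
  v6: (1-0.526)·(2.48,-2.12) + 0.526·(3.1,0.61) = (2.8061,-0.6840)
Shoelace sum Σ(x_i·y_{i+1} − x_{i+1}·y_i):
  i=1: 3.7302·3.9121 − 1.8691·2.0933 = +10.6803 (running +10.6803)
  i=2: 1.8691·1.7622 − -0.7819·3.9121 = +6.3526 (running +17.0329)
  i=3: -0.7819·-0.8493 − -2.1518·1.7622 = +4.4561 (running +21.4890)
  i=4: -2.1518·-1.5089 − 0.6115·-0.8493 = +3.7663 (running +25.2553)
  i=5: 0.6115·-0.6840 − 2.8061·-1.5089 = +3.8159 (running +29.0712)
  i=6: 2.8061·2.0933 − 3.7302·-0.6840 = +8.4257 (running +37.4969)
Area = |Σ|/2 = |37.4969|/2 = 18.7485

Area at t=0.526: 18.7485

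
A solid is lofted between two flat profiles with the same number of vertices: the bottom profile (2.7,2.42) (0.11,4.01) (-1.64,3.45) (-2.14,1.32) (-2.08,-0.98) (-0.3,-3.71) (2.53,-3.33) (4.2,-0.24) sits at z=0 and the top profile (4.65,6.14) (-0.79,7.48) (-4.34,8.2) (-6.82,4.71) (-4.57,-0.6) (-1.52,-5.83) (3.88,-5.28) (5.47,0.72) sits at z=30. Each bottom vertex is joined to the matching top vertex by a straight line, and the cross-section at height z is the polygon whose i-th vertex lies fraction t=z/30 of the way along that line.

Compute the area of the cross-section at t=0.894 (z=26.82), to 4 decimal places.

Cross-section at t=0.894: each vertex is (1-t)·p0[i] + t·p1[i].
  v1: (1-0.894)·(2.7,2.42) + 0.894·(4.65,6.14) = (4.4433,5.7457)
  v2: (1-0.894)·(0.11,4.01) + 0.894·(-0.79,7.48) = (-0.6946,7.1122)
  v3: (1-0.894)·(-1.64,3.45) + 0.894·(-4.34,8.2) = (-4.0538,7.6965)
  v4: (1-0.894)·(-2.14,1.32) + 0.894·(-6.82,4.71) = (-6.3239,4.3507)
  v5: (1-0.894)·(-2.08,-0.98) + 0.894·(-4.57,-0.6) = (-4.3061,-0.6403)
  v6: (1-0.894)·(-0.3,-3.71) + 0.894·(-1.52,-5.83) = (-1.3907,-5.6053)
  v7: (1-0.894)·(2.53,-3.33) + 0.894·(3.88,-5.28) = (3.7369,-5.0733)
  v8: (1-0.894)·(4.2,-0.24) + 0.894·(5.47,0.72) = (5.3354,0.6182)
Shoelace sum Σ(x_i·y_{i+1} − x_{i+1}·y_i):
  i=1: 4.4433·7.1122 − -0.6946·5.7457 = +35.5925 (running +35.5925)
  i=2: -0.6946·7.6965 − -4.0538·7.1122 = +23.4854 (running +59.0779)
  i=3: -4.0538·4.3507 − -6.3239·7.6965 = +31.0353 (running +90.1132)
  i=4: -6.3239·-0.6403 − -4.3061·4.3507 = +22.7833 (running +112.8965)
  i=5: -4.3061·-5.6053 − -1.3907·-0.6403 = +23.2462 (running +136.1427)
  i=6: -1.3907·-5.0733 − 3.7369·-5.6053 = +28.0017 (running +164.1444)
  i=7: 3.7369·0.6182 − 5.3354·-5.0733 = +29.3783 (running +193.5227)
  i=8: 5.3354·5.7457 − 4.4433·0.6182 = +27.9084 (running +221.4311)
Area = |Σ|/2 = |221.4311|/2 = 110.7155

Area at t=0.894: 110.7155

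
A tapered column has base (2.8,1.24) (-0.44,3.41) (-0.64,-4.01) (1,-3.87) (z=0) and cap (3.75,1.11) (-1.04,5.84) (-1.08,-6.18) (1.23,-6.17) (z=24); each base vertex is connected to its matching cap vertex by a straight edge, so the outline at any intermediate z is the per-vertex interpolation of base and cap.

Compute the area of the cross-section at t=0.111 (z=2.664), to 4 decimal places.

Area at t=0.111: 18.2221

Cross-section at t=0.111: each vertex is (1-t)·p0[i] + t·p1[i].
  v1: (1-0.111)·(2.8,1.24) + 0.111·(3.75,1.11) = (2.9055,1.2256)
  v2: (1-0.111)·(-0.44,3.41) + 0.111·(-1.04,5.84) = (-0.5066,3.6797)
  v3: (1-0.111)·(-0.64,-4.01) + 0.111·(-1.08,-6.18) = (-0.6888,-4.2509)
  v4: (1-0.111)·(1,-3.87) + 0.111·(1.23,-6.17) = (1.0255,-4.1253)
Shoelace sum Σ(x_i·y_{i+1} − x_{i+1}·y_i):
  i=1: 2.9055·3.6797 − -0.5066·1.2256 = +11.3121 (running +11.3121)
  i=2: -0.5066·-4.2509 − -0.6888·3.6797 = +4.6882 (running +16.0004)
  i=3: -0.6888·-4.1253 − 1.0255·-4.2509 = +7.2011 (running +23.2014)
  i=4: 1.0255·1.2256 − 2.9055·-4.1253 = +13.2427 (running +36.4442)
Area = |Σ|/2 = |36.4442|/2 = 18.2221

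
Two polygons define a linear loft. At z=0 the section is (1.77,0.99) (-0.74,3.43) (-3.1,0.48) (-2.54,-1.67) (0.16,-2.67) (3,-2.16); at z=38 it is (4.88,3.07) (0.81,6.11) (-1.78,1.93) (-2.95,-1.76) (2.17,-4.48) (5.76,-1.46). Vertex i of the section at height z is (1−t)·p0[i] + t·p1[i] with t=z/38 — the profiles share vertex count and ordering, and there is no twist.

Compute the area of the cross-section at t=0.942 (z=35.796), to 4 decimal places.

Cross-section at t=0.942: each vertex is (1-t)·p0[i] + t·p1[i].
  v1: (1-0.942)·(1.77,0.99) + 0.942·(4.88,3.07) = (4.6996,2.9494)
  v2: (1-0.942)·(-0.74,3.43) + 0.942·(0.81,6.11) = (0.7201,5.9546)
  v3: (1-0.942)·(-3.1,0.48) + 0.942·(-1.78,1.93) = (-1.8566,1.8459)
  v4: (1-0.942)·(-2.54,-1.67) + 0.942·(-2.95,-1.76) = (-2.9262,-1.7548)
  v5: (1-0.942)·(0.16,-2.67) + 0.942·(2.17,-4.48) = (2.0534,-4.3750)
  v6: (1-0.942)·(3,-2.16) + 0.942·(5.76,-1.46) = (5.5999,-1.5006)
Shoelace sum Σ(x_i·y_{i+1} − x_{i+1}·y_i):
  i=1: 4.6996·5.9546 − 0.7201·2.9494 = +25.8603 (running +25.8603)
  i=2: 0.7201·1.8459 − -1.8566·5.9546 = +12.3842 (running +38.2446)
  i=3: -1.8566·-1.7548 − -2.9262·1.8459 = +8.6594 (running +46.9039)
  i=4: -2.9262·-4.3750 − 2.0534·-1.7548 = +16.4056 (running +63.3095)
  i=5: 2.0534·-1.5006 − 5.5999·-4.3750 = +21.4184 (running +84.7279)
  i=6: 5.5999·2.9494 − 4.6996·-1.5006 = +23.5684 (running +108.2963)
Area = |Σ|/2 = |108.2963|/2 = 54.1482

Area at t=0.942: 54.1482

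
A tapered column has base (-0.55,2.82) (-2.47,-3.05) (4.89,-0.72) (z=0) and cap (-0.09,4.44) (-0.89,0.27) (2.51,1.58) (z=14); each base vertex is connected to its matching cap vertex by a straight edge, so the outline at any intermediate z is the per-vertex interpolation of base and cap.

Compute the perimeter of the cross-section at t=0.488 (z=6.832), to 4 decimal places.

Perimeter at t=0.488: 16.1225

Cross-section at t=0.488: each vertex is (1-t)·p0[i] + t·p1[i].
  v1: (1-0.488)·(-0.55,2.82) + 0.488·(-0.09,4.44) = (-0.3255,3.6106)
  v2: (1-0.488)·(-2.47,-3.05) + 0.488·(-0.89,0.27) = (-1.6990,-1.4298)
  v3: (1-0.488)·(4.89,-0.72) + 0.488·(2.51,1.58) = (3.7286,0.4024)
Perimeter = Σ |v_{i+1} − v_i|:
  edge 1→2: √(-1.3734² + -5.0404²) = 5.2242 (running 5.2242)
  edge 2→3: √(5.4275² + 1.8322²) = 5.7284 (running 10.9526)
  edge 3→1: √(-4.0541² + 3.2082²) = 5.1699 (running 16.1225)
Perimeter = 16.1225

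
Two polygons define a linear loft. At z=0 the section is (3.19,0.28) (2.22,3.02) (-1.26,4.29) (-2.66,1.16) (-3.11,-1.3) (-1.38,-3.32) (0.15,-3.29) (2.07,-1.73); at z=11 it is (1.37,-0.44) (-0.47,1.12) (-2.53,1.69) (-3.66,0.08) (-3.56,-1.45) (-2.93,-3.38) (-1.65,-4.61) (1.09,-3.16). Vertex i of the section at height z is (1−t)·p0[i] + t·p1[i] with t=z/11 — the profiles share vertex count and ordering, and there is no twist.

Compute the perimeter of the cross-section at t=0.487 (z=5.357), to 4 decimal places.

Cross-section at t=0.487: each vertex is (1-t)·p0[i] + t·p1[i].
  v1: (1-0.487)·(3.19,0.28) + 0.487·(1.37,-0.44) = (2.3037,-0.0706)
  v2: (1-0.487)·(2.22,3.02) + 0.487·(-0.47,1.12) = (0.9100,2.0947)
  v3: (1-0.487)·(-1.26,4.29) + 0.487·(-2.53,1.69) = (-1.8785,3.0238)
  v4: (1-0.487)·(-2.66,1.16) + 0.487·(-3.66,0.08) = (-3.1470,0.6340)
  v5: (1-0.487)·(-3.11,-1.3) + 0.487·(-3.56,-1.45) = (-3.3291,-1.3731)
  v6: (1-0.487)·(-1.38,-3.32) + 0.487·(-2.93,-3.38) = (-2.1349,-3.3492)
  v7: (1-0.487)·(0.15,-3.29) + 0.487·(-1.65,-4.61) = (-0.7266,-3.9328)
  v8: (1-0.487)·(2.07,-1.73) + 0.487·(1.09,-3.16) = (1.5927,-2.4264)
Perimeter = Σ |v_{i+1} − v_i|:
  edge 1→2: √(-1.3937² + 2.1653²) = 2.5751 (running 2.5751)
  edge 2→3: √(-2.7885² + 0.9291²) = 2.9392 (running 5.5143)
  edge 3→4: √(-1.2685² + -2.3898²) = 2.7056 (running 8.2198)
  edge 4→5: √(-0.1821² + -2.0071²) = 2.0153 (running 10.2352)
  edge 5→6: √(1.1943² + -1.9762²) = 2.3090 (running 12.5442)
  edge 6→7: √(1.4083² + -0.5836²) = 1.5244 (running 14.0686)
  edge 7→8: √(2.3193² + 1.5064²) = 2.7656 (running 16.8342)
  edge 8→1: √(0.7109² + 2.3558²) = 2.4607 (running 19.2949)
Perimeter = 19.2949

Perimeter at t=0.487: 19.2949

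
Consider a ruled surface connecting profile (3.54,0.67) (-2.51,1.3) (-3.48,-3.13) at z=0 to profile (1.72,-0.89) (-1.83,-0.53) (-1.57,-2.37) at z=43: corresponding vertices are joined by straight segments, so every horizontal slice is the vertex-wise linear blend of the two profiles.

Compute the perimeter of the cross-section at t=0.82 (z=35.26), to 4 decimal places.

Cross-section at t=0.82: each vertex is (1-t)·p0[i] + t·p1[i].
  v1: (1-0.82)·(3.54,0.67) + 0.82·(1.72,-0.89) = (2.0476,-0.6092)
  v2: (1-0.82)·(-2.51,1.3) + 0.82·(-1.83,-0.53) = (-1.9524,-0.2006)
  v3: (1-0.82)·(-3.48,-3.13) + 0.82·(-1.57,-2.37) = (-1.9138,-2.5068)
Perimeter = Σ |v_{i+1} − v_i|:
  edge 1→2: √(-4.0000² + 0.4086²) = 4.0208 (running 4.0208)
  edge 2→3: √(0.0386² + -2.3062²) = 2.3065 (running 6.3273)
  edge 3→1: √(3.9614² + 1.8976²) = 4.3924 (running 10.7198)
Perimeter = 10.7198

Perimeter at t=0.82: 10.7198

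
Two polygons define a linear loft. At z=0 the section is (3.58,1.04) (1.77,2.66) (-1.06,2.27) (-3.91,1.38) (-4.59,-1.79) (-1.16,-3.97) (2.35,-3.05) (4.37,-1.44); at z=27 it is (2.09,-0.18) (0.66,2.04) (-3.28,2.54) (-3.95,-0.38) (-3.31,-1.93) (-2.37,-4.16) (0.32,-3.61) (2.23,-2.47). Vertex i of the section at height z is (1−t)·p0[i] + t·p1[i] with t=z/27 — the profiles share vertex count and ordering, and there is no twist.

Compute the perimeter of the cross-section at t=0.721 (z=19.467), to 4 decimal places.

Cross-section at t=0.721: each vertex is (1-t)·p0[i] + t·p1[i].
  v1: (1-0.721)·(3.58,1.04) + 0.721·(2.09,-0.18) = (2.5057,0.1604)
  v2: (1-0.721)·(1.77,2.66) + 0.721·(0.66,2.04) = (0.9697,2.2130)
  v3: (1-0.721)·(-1.06,2.27) + 0.721·(-3.28,2.54) = (-2.6606,2.4647)
  v4: (1-0.721)·(-3.91,1.38) + 0.721·(-3.95,-0.38) = (-3.9388,0.1110)
  v5: (1-0.721)·(-4.59,-1.79) + 0.721·(-3.31,-1.93) = (-3.6671,-1.8909)
  v6: (1-0.721)·(-1.16,-3.97) + 0.721·(-2.37,-4.16) = (-2.0324,-4.1070)
  v7: (1-0.721)·(2.35,-3.05) + 0.721·(0.32,-3.61) = (0.8864,-3.4538)
  v8: (1-0.721)·(4.37,-1.44) + 0.721·(2.23,-2.47) = (2.8271,-2.1826)
Perimeter = Σ |v_{i+1} − v_i|:
  edge 1→2: √(-1.5360² + 2.0526²) = 2.5637 (running 2.5637)
  edge 2→3: √(-3.6303² + 0.2517²) = 3.6390 (running 6.2027)
  edge 3→4: √(-1.2782² + -2.3536²) = 2.6783 (running 8.8810)
  edge 4→5: √(0.2717² + -2.0020²) = 2.0203 (running 10.9014)
  edge 5→6: √(1.6347² + -2.2160²) = 2.7538 (running 13.6551)
  edge 6→7: √(2.9188² + 0.6532²) = 2.9910 (running 16.6461)
  edge 7→8: √(1.9407² + 1.2711²) = 2.3199 (running 18.9660)
  edge 8→1: √(-0.3213² + 2.3430²) = 2.3649 (running 21.3310)
Perimeter = 21.3310

Perimeter at t=0.721: 21.3310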